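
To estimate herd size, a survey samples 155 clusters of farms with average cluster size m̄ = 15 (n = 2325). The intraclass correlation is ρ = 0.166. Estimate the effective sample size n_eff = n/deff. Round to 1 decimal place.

deff = 1 + (15 − 1)·0.166 = 1 + 2.324 = 3.324.
n_eff = 2325 / 3.324 = 699.5.

699.5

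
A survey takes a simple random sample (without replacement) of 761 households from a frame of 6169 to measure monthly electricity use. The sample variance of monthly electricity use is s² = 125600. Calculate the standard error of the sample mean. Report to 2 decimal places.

12.03

Under SRS without replacement, Var(ȳ) = (1 − f)·s²/n with f = n/N = 761/6169 = 0.12335873.
Var(ȳ) = (1 − 0.12335873)·125600/761 = 0.87664127·165.04599 = 144.68613.
SE(ȳ) = √(144.68613) = 12.03.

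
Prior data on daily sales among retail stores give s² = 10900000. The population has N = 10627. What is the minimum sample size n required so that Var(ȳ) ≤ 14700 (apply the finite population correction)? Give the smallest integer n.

Without fpc, n₀ = s²/D = 10900000/14700 = 741.4966.
With fpc, (1 − n/N)·s²/n ≤ D requires n ≥ n₀/(1 + n₀/N) = 741.4966/(1 + 741.4966/10627) = 693.1334.
Rounding up, n = 694.

694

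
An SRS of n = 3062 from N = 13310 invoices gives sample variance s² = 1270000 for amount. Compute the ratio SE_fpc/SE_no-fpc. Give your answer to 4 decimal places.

0.8775

f = n/N = 3062/13310 = 0.23005259.
SE_no-fpc = √(s²/n) = 20.365696; SE_fpc = √((1−f)s²/n) = 17.870216.
Ratio = √(1−f) = 0.87746647.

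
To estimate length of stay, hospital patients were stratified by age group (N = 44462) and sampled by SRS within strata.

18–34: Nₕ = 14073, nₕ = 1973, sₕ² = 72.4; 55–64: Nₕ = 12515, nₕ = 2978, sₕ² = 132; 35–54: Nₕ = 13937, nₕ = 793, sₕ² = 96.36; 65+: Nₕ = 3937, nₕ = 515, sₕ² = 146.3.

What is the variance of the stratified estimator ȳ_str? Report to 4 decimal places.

0.0190

Var(ȳ_str) = Σₕ Wₕ²(1 − fₕ)sₕ²/nₕ with Wₕ = Nₕ/N, N = 44462.
18–34: Wₕ = 0.31651748; term = 0.31651748²·(1 − 0.14019754)·72.4/1973 = 0.0031608621.
55–64: Wₕ = 0.28147632; term = 0.28147632²·(1 − 0.23795445)·132/2978 = 0.0026761712.
35–54: Wₕ = 0.31345868; term = 0.31345868²·(1 − 0.05689890)·96.36/793 = 0.011260106.
65+: Wₕ = 0.08854752; term = 0.08854752²·(1 − 0.13081026)·146.3/515 = 0.0019359963.
Sum = 0.019033136.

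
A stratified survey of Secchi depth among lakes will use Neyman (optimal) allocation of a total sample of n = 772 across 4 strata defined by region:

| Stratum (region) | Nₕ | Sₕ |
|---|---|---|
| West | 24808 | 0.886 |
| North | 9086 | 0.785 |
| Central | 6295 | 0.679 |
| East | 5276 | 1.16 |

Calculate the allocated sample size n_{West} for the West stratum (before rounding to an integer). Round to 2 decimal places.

429.51

Neyman allocation: nₕ = n·NₕSₕ / Σⱼ NⱼSⱼ.
Σ NⱼSⱼ = 24808·0.886 + 9086·0.785 + 6295·0.679 + 5276·1.16 = 39506.863.
n_{West} = 772·24808·0.886 / 39506.863 = 429.51.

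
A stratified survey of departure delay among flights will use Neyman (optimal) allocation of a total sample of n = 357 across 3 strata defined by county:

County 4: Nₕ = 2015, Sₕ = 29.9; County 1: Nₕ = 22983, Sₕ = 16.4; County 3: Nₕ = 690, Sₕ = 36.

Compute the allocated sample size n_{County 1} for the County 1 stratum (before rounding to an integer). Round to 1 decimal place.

291.3

Neyman allocation: nₕ = n·NₕSₕ / Σⱼ NⱼSⱼ.
Σ NⱼSⱼ = 2015·29.9 + 22983·16.4 + 690·36 = 462009.7.
n_{County 1} = 357·22983·16.4 / 462009.7 = 291.3.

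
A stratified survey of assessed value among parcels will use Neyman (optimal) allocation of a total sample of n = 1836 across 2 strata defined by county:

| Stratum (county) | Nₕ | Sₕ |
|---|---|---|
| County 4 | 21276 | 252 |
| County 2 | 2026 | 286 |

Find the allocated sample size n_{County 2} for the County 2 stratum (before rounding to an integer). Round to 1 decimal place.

179.1

Neyman allocation: nₕ = n·NₕSₕ / Σⱼ NⱼSⱼ.
Σ NⱼSⱼ = 21276·252 + 2026·286 = 5.940988 × 10^6.
n_{County 2} = 1836·2026·286 / (5.940988 × 10^6) = 179.1.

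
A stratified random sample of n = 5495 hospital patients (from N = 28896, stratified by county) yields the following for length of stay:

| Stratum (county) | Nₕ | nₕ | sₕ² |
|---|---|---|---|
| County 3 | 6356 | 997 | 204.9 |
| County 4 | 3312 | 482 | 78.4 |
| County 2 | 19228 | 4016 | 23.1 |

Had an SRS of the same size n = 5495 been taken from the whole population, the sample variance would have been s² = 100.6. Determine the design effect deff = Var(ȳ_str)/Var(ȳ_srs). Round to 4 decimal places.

Var(ȳ_str) = Σ Wₕ²(1−fₕ)sₕ²/nₕ with Wₕ = Nₕ/28896:
  County 3: (6356/28896)²·(1−997/6356)·204.9/997 = 0.0083837629
  County 4: (3312/28896)²·(1−482/3312)·78.4/482 = 0.001825872
  County 2: (19228/28896)²·(1−4016/19228)·23.1/4016 = 0.0020149452
  → Var(ȳ_str) = 0.01222458.
Var(ȳ_srs) = (1 − 5495/28896)·100.6/5495 = 0.014826102.
deff = 0.01222458 / 0.014826102 = 0.8245.

0.8245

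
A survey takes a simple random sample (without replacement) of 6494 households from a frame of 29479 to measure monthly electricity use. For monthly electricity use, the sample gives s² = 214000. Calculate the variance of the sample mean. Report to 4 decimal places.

Under SRS without replacement, Var(ȳ) = (1 − f)·s²/n with f = n/N = 6494/29479 = 0.22029241.
Var(ȳ) = (1 − 0.22029241)·214000/6494 = 0.77970759·32.953496 = 25.694091.

25.6941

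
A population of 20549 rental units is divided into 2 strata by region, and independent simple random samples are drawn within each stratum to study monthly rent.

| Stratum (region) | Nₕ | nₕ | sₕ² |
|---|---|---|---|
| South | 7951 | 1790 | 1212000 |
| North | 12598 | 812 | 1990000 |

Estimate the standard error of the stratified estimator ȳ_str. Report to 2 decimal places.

Var(ȳ_str) = Σₕ Wₕ²(1 − fₕ)sₕ²/nₕ with Wₕ = Nₕ/N, N = 20549.
South: Wₕ = 0.38692880; term = 0.38692880²·(1 − 0.22512891)·1212000/1790 = 78.549092.
North: Wₕ = 0.61307120; term = 0.61307120²·(1 − 0.06445468)·1990000/812 = 861.75479.
Sum = 940.30388.
SE = √(940.30388) = 30.66.

30.66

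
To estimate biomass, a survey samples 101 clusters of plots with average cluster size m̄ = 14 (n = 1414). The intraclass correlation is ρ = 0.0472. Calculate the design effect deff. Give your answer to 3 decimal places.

deff = 1 + (14 − 1)·0.0472 = 1 + 0.6136 = 1.6136.

1.614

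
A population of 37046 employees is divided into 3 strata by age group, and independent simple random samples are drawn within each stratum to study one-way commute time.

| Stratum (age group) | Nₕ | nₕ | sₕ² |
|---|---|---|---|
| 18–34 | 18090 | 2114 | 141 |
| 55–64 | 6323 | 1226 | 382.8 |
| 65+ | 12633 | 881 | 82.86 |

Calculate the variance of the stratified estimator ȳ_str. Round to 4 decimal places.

Var(ȳ_str) = Σₕ Wₕ²(1 − fₕ)sₕ²/nₕ with Wₕ = Nₕ/N, N = 37046.
18–34: Wₕ = 0.48831183; term = 0.48831183²·(1 − 0.11686014)·141/2114 = 0.014045529.
55–64: Wₕ = 0.17067970; term = 0.17067970²·(1 − 0.19389530)·382.8/1226 = 0.0073322393.
65+: Wₕ = 0.34100848; term = 0.34100848²·(1 − 0.06973799)·82.86/881 = 0.010174303.
Sum = 0.031552071.

0.0316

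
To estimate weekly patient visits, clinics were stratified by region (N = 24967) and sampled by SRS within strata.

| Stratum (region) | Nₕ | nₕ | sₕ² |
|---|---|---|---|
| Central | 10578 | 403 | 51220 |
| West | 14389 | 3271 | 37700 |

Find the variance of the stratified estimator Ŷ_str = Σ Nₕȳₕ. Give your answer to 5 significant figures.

1.5523 × 10^10

Var(Ŷ_str) = Σₕ Nₕ²(1 − fₕ)sₕ²/nₕ.
Central: 10578²·(1 − 403/10578)·51220/403 = 1.3679572 × 10^10.
West: 14389²·(1 − 3271/14389)·37700/3271 = 1.8438182 × 10^9.
Sum = 1.552339 × 10^10.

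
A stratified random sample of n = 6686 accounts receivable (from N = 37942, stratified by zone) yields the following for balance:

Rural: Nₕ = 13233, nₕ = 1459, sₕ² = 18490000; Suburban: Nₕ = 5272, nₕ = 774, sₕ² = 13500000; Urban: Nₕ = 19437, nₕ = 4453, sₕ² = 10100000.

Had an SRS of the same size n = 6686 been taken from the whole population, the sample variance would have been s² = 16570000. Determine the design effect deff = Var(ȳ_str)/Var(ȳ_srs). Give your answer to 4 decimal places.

1.0373

Var(ȳ_str) = Σ Wₕ²(1−fₕ)sₕ²/nₕ with Wₕ = Nₕ/37942:
  Rural: (13233/37942)²·(1−1459/13233)·18490000/1459 = 1371.5875
  Suburban: (5272/37942)²·(1−774/5272)·13500000/774 = 287.30767
  Urban: (19437/37942)²·(1−4453/19437)·10100000/4453 = 458.86532
  → Var(ȳ_str) = 2117.7605.
Var(ȳ_srs) = (1 − 6686/37942)·16570000/6686 = 2041.5937.
deff = 2117.7605 / 2041.5937 = 1.0373.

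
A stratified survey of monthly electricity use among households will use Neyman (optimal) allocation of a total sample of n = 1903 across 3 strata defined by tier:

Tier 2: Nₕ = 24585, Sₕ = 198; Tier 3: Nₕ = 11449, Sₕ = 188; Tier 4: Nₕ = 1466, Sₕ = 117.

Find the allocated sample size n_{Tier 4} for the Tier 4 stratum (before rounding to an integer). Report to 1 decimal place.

45.4

Neyman allocation: nₕ = n·NₕSₕ / Σⱼ NⱼSⱼ.
Σ NⱼSⱼ = 24585·198 + 11449·188 + 1466·117 = 7.191764 × 10^6.
n_{Tier 4} = 1903·1466·117 / (7.191764 × 10^6) = 45.4.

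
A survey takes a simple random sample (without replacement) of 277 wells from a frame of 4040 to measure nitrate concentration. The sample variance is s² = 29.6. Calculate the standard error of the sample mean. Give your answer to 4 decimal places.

Under SRS without replacement, Var(ȳ) = (1 − f)·s²/n with f = n/N = 277/4040 = 0.06856436.
Var(ȳ) = (1 − 0.06856436)·29.6/277 = 0.93143564·0.10685921 = 0.099532473.
SE(ȳ) = √(0.099532473) = 0.3155.

0.3155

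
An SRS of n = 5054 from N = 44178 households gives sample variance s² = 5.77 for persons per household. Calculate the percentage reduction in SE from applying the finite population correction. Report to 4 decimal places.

f = n/N = 5054/44178 = 0.11440083.
SE_no-fpc = √(s²/n) = 0.033788607; SE_fpc = √((1−f)s²/n) = 0.031797201.
Ratio = √(1−f) = 0.94106279. Reduction = 100·(1 − 0.94106279) = 5.8937%.

5.8937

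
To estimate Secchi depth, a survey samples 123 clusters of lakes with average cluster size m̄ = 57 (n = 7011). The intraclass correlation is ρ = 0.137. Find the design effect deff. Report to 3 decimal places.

8.672

deff = 1 + (57 − 1)·0.137 = 1 + 7.672 = 8.672.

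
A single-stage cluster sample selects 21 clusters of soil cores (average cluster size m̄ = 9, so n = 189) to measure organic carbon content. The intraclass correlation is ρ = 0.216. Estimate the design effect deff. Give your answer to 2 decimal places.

deff = 1 + (9 − 1)·0.216 = 1 + 1.728 = 2.728.

2.73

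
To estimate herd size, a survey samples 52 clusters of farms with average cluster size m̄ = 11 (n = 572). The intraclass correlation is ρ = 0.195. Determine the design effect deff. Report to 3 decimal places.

2.950

deff = 1 + (11 − 1)·0.195 = 1 + 1.95 = 2.95.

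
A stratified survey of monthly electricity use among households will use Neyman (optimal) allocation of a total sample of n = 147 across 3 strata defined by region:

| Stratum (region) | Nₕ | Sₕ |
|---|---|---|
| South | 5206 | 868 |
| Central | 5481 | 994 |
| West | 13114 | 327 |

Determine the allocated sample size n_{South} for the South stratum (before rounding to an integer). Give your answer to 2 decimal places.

46.60

Neyman allocation: nₕ = n·NₕSₕ / Σⱼ NⱼSⱼ.
Σ NⱼSⱼ = 5206·868 + 5481·994 + 13114·327 = 1.42552 × 10^7.
n_{South} = 147·5206·868 / (1.42552 × 10^7) = 46.60.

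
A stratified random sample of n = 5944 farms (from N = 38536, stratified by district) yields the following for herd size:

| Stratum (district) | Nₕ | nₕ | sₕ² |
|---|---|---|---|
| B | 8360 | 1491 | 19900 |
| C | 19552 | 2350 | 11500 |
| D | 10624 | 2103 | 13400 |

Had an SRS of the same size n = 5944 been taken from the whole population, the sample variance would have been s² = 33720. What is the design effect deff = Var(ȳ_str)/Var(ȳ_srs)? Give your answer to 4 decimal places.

0.4195

Var(ȳ_str) = Σ Wₕ²(1−fₕ)sₕ²/nₕ with Wₕ = Nₕ/38536:
  B: (8360/38536)²·(1−1491/8360)·19900/1491 = 0.51610963
  C: (19552/38536)²·(1−2350/19552)·11500/2350 = 1.1083243
  D: (10624/38536)²·(1−2103/10624)·13400/2103 = 0.38842832
  → Var(ȳ_str) = 2.0128623.
Var(ȳ_srs) = (1 − 5944/38536)·33720/5944 = 4.7979216.
deff = 2.0128623 / 4.7979216 = 0.4195.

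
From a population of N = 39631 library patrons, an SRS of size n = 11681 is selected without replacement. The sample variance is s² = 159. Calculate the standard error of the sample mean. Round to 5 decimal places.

0.09798

Under SRS without replacement, Var(ȳ) = (1 − f)·s²/n with f = n/N = 11681/39631 = 0.29474401.
Var(ȳ) = (1 − 0.29474401)·159/11681 = 0.70525599·0.013611848 = 0.0095998375.
SE(ȳ) = √(0.0095998375) = 0.09798.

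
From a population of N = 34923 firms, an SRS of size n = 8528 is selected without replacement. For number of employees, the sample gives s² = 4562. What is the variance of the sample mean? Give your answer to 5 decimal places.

Under SRS without replacement, Var(ȳ) = (1 − f)·s²/n with f = n/N = 8528/34923 = 0.24419437.
Var(ȳ) = (1 − 0.24419437)·4562/8528 = 0.75580563·0.53494371 = 0.40431347.

0.40431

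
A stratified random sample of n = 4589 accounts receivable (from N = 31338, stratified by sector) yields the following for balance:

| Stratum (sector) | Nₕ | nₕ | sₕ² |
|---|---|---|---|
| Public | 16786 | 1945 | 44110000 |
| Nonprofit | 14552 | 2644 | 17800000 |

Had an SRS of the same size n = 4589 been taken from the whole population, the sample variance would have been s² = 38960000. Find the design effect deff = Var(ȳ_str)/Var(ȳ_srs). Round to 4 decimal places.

Var(ȳ_str) = Σ Wₕ²(1−fₕ)sₕ²/nₕ with Wₕ = Nₕ/31338:
  Public: (16786/31338)²·(1−1945/16786)·44110000/1945 = 5752.8796
  Nonprofit: (14552/31338)²·(1−2644/14552)·17800000/2644 = 1187.8935
  → Var(ȳ_str) = 6940.7731.
Var(ȳ_srs) = (1 − 4589/31338)·38960000/4589 = 7246.648.
deff = 6940.7731 / 7246.648 = 0.9578.

0.9578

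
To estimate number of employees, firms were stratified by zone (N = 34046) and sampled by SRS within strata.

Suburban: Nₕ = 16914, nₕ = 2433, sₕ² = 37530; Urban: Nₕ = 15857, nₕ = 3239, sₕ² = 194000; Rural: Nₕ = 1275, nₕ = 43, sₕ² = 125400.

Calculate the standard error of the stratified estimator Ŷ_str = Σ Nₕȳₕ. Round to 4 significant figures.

Var(Ŷ_str) = Σₕ Nₕ²(1 − fₕ)sₕ²/nₕ.
Suburban: 16914²·(1 − 2433/16914)·37530/2433 = 3.7781686 × 10^9.
Urban: 15857²·(1 − 3239/15857)·194000/3239 = 1.1984015 × 10^10.
Rural: 1275²·(1 − 43/1275)·125400/43 = 4.5808912 × 10^9.
Sum = 2.0343075 × 10^10.
SE = √(2.0343075 × 10^10) = 142600.

142600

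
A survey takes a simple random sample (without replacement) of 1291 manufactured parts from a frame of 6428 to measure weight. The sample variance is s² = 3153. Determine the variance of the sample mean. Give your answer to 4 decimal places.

Under SRS without replacement, Var(ȳ) = (1 − f)·s²/n with f = n/N = 1291/6428 = 0.20084007.
Var(ȳ) = (1 − 0.20084007)·3153/1291 = 0.79915993·2.4422928 = 1.9517825.

1.9518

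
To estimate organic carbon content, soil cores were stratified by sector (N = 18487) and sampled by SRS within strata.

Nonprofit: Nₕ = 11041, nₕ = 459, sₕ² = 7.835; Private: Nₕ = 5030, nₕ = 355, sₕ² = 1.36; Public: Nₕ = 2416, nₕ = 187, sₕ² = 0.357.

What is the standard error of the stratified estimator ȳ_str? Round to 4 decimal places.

0.0783

Var(ȳ_str) = Σₕ Wₕ²(1 − fₕ)sₕ²/nₕ with Wₕ = Nₕ/N, N = 18487.
Nonprofit: Wₕ = 0.59723049; term = 0.59723049²·(1 − 0.04157232)·7.835/459 = 0.0058353861.
Private: Wₕ = 0.27208309; term = 0.27208309²·(1 − 0.07057654)·1.36/355 = 2.6358899 × 10^-4.
Public: Wₕ = 0.13068643; term = 0.13068643²·(1 − 0.07740066)·0.357/187 = 3.0081586 × 10^-5.
Sum = 0.0061290567.
SE = √(0.0061290567) = 0.0783.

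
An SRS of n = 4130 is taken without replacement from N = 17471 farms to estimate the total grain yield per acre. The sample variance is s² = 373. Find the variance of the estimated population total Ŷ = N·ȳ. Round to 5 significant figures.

Var(Ŷ) = N²·Var(ȳ) = N²·(1 − n/N)·s²/n.
f = 4130/17471 = 0.23639173; Var(ȳ) = 0.76360827·373/4130 = 0.068965105.
Var(Ŷ) = 17471² · 0.068965105 = 2.1050622 × 10^7.

2.1051 × 10^7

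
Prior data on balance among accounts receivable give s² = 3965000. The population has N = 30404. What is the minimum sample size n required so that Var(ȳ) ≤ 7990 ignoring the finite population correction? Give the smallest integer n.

Without fpc, n₀ = s²/D = 3965000/7990 = 496.2453.
Rounding up, n = 497.

497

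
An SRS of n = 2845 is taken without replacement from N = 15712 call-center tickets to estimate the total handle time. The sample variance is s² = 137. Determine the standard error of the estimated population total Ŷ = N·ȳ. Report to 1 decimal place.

Var(Ŷ) = N²·Var(ȳ) = N²·(1 − n/N)·s²/n.
f = 2845/15712 = 0.18107179; Var(ȳ) = 0.81892821·137/2845 = 0.039435207.
Var(Ŷ) = 15712² · 0.039435207 = 9.735249 × 10^6.
SE(Ŷ) = √(9.735249 × 10^6) = 3120.1.

3120.1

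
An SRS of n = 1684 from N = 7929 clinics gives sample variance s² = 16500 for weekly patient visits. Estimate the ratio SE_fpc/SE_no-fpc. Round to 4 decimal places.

f = n/N = 1684/7929 = 0.21238492.
SE_no-fpc = √(s²/n) = 3.1301916; SE_fpc = √((1−f)s²/n) = 2.7779725.
Ratio = √(1−f) = 0.88747681.

0.8875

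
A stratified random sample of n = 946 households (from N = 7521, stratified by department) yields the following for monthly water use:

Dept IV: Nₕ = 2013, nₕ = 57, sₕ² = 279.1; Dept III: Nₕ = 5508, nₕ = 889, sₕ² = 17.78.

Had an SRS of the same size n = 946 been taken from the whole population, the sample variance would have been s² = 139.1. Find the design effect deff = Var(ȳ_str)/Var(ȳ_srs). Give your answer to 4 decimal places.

Var(ȳ_str) = Σ Wₕ²(1−fₕ)sₕ²/nₕ with Wₕ = Nₕ/7521:
  Dept IV: (2013/7521)²·(1−57/2013)·279.1/57 = 0.34083676
  Dept III: (5508/7521)²·(1−889/5508)·17.78/889 = 0.0089954048
  → Var(ȳ_str) = 0.34983216.
Var(ȳ_srs) = (1 − 946/7521)·139.1/946 = 0.12854529.
deff = 0.34983216 / 0.12854529 = 2.7215.

2.7215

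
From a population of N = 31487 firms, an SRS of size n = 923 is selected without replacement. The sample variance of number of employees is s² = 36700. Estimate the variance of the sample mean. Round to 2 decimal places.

38.60

Under SRS without replacement, Var(ȳ) = (1 − f)·s²/n with f = n/N = 923/31487 = 0.02931369.
Var(ȳ) = (1 − 0.02931369)·36700/923 = 0.97068631·39.761647 = 38.596086.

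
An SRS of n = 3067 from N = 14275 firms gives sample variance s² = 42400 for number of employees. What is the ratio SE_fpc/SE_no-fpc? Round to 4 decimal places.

0.8861

f = n/N = 3067/14275 = 0.21485114.
SE_no-fpc = √(s²/n) = 3.7181426; SE_fpc = √((1−f)s²/n) = 3.2945951.
Ratio = √(1−f) = 0.88608626.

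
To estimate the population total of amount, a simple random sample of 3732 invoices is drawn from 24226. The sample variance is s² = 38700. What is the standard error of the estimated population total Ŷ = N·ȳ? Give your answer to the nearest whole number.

71753

Var(Ŷ) = N²·Var(ȳ) = N²·(1 − n/N)·s²/n.
f = 3732/24226 = 0.15404937; Var(ȳ) = 0.84595063·38700/3732 = 8.7723176.
Var(Ŷ) = 24226² · 8.7723176 = 5.1484651 × 10^9.
SE(Ŷ) = √(5.1484651 × 10^9) = 71753.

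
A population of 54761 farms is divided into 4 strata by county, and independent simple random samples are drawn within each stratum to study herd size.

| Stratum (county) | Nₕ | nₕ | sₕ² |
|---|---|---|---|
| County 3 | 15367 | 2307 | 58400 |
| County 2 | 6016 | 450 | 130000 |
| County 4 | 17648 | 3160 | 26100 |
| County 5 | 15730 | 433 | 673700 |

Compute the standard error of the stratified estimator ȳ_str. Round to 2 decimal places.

11.42

Var(ȳ_str) = Σₕ Wₕ²(1 − fₕ)sₕ²/nₕ with Wₕ = Nₕ/N, N = 54761.
County 3: Wₕ = 0.28061942; term = 0.28061942²·(1 − 0.15012690)·58400/2307 = 1.6941614.
County 2: Wₕ = 0.10985921; term = 0.10985921²·(1 − 0.07480053)·130000/450 = 3.2258126.
County 4: Wₕ = 0.32227315; term = 0.32227315²·(1 − 0.17905712)·26100/3160 = 0.70423015.
County 5: Wₕ = 0.28724822; term = 0.28724822²·(1 − 0.02752702)·673700/433 = 124.84493.
Sum = 130.46913.
SE = √(130.46913) = 11.42.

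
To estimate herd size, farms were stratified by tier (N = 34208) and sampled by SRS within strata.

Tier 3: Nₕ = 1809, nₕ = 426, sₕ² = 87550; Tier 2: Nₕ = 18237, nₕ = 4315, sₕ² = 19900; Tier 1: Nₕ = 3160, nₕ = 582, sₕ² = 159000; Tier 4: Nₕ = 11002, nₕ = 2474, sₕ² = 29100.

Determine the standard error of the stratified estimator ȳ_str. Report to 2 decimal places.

Var(ȳ_str) = Σₕ Wₕ²(1 − fₕ)sₕ²/nₕ with Wₕ = Nₕ/N, N = 34208.
Tier 3: Wₕ = 0.05288237; term = 0.05288237²·(1 − 0.23548922)·87550/426 = 0.43939178.
Tier 2: Wₕ = 0.53312091; term = 0.53312091²·(1 − 0.23660690)·19900/4315 = 1.0006264.
Tier 1: Wₕ = 0.09237605; term = 0.09237605²·(1 − 0.18417722)·159000/582 = 1.9019048.
Tier 4: Wₕ = 0.32162067; term = 0.32162067²·(1 − 0.22486821)·29100/2474 = 0.94309786.
Sum = 4.2850208.
SE = √(4.2850208) = 2.07.

2.07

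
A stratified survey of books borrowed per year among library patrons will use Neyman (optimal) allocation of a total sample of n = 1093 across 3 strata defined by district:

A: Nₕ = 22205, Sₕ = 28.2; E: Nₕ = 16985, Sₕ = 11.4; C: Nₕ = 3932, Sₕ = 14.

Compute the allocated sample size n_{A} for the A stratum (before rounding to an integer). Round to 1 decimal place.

782.3

Neyman allocation: nₕ = n·NₕSₕ / Σⱼ NⱼSⱼ.
Σ NⱼSⱼ = 22205·28.2 + 16985·11.4 + 3932·14 = 874858.
n_{A} = 1093·22205·28.2 / 874858 = 782.3.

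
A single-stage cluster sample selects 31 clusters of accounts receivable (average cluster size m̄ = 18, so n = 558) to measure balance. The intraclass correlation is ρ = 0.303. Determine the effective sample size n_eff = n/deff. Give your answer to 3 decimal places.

90.717

deff = 1 + (18 − 1)·0.303 = 1 + 5.151 = 6.151.
n_eff = 558 / 6.151 = 90.717.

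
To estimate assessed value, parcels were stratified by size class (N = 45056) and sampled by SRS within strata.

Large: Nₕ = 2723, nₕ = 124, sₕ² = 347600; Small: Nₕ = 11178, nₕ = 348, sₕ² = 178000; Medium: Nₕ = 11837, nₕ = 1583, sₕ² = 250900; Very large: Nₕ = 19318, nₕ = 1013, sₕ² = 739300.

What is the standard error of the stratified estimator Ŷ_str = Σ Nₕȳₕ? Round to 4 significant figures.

599200

Var(Ŷ_str) = Σₕ Nₕ²(1 − fₕ)sₕ²/nₕ.
Large: 2723²·(1 − 124/2723)·347600/124 = 1.9838645 × 10^10.
Small: 11178²·(1 − 348/11178)·178000/348 = 6.1920338 × 10^10.
Medium: 11837²·(1 − 1583/11837)·250900/1583 = 1.9237769 × 10^10.
Very large: 19318²·(1 − 1013/19318)·739300/1013 = 2.5807335 × 10^11.
Sum = 3.590701 × 10^11.
SE = √(3.590701 × 10^11) = 599200.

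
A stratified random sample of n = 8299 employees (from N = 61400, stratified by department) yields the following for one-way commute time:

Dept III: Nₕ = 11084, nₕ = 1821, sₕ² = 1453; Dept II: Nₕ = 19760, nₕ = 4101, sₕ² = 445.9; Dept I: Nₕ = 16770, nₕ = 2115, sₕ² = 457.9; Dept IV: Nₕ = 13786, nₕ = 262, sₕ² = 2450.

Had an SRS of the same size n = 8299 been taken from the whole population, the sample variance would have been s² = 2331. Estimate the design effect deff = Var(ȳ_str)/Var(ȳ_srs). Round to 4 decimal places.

Var(ȳ_str) = Σ Wₕ²(1−fₕ)sₕ²/nₕ with Wₕ = Nₕ/61400:
  Dept III: (11084/61400)²·(1−1821/11084)·1453/1821 = 0.021730369
  Dept II: (19760/61400)²·(1−4101/19760)·445.9/4101 = 0.0089240486
  Dept I: (16770/61400)²·(1−2115/16770)·457.9/2115 = 0.01411375
  Dept IV: (13786/61400)²·(1−262/13786)·2450/262 = 0.46245714
  → Var(ȳ_str) = 0.50722531.
Var(ȳ_srs) = (1 − 8299/61400)·2331/8299 = 0.24291304.
deff = 0.50722531 / 0.24291304 = 2.0881.

2.0881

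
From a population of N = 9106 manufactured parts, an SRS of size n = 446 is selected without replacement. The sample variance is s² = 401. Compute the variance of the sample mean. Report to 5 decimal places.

Under SRS without replacement, Var(ȳ) = (1 − f)·s²/n with f = n/N = 446/9106 = 0.04897870.
Var(ȳ) = (1 − 0.04897870)·401/446 = 0.95102130·0.89910314 = 0.85506624.

0.85507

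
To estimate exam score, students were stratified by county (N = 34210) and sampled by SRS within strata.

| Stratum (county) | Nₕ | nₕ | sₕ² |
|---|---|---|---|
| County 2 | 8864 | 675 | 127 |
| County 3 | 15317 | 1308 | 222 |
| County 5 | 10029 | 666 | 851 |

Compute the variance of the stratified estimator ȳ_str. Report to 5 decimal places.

Var(ȳ_str) = Σₕ Wₕ²(1 − fₕ)sₕ²/nₕ with Wₕ = Nₕ/N, N = 34210.
County 2: Wₕ = 0.25910552; term = 0.25910552²·(1 − 0.07615072)·127/675 = 0.011669558.
County 3: Wₕ = 0.44773458; term = 0.44773458²·(1 − 0.08539531)·222/1308 = 0.031118591.
County 5: Wₕ = 0.29315989; term = 0.29315989²·(1 − 0.06640742)·851/666 = 0.10252313.
Sum = 0.14531128.

0.14531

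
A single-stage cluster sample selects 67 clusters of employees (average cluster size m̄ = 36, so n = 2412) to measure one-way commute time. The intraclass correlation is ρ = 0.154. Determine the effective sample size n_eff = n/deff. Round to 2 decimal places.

377.46

deff = 1 + (36 − 1)·0.154 = 1 + 5.39 = 6.39.
n_eff = 2412 / 6.39 = 377.46.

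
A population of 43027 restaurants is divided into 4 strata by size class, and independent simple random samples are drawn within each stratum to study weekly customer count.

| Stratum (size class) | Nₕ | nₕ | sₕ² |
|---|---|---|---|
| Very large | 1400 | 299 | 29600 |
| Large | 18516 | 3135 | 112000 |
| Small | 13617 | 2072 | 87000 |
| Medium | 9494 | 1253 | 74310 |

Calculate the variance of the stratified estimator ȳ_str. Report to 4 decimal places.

11.6501

Var(ȳ_str) = Σₕ Wₕ²(1 − fₕ)sₕ²/nₕ with Wₕ = Nₕ/N, N = 43027.
Very large: Wₕ = 0.03253771; term = 0.03253771²·(1 − 0.21357143)·29600/299 = 0.082424011.
Large: Wₕ = 0.43033444; term = 0.43033444²·(1 − 0.16931303)·112000/3135 = 5.4957895.
Small: Wₕ = 0.31647570; term = 0.31647570²·(1 − 0.15216274)·87000/2072 = 3.5655189.
Medium: Wₕ = 0.22065215; term = 0.22065215²·(1 − 0.13197809)·74310/1253 = 2.5063585.
Sum = 11.650091.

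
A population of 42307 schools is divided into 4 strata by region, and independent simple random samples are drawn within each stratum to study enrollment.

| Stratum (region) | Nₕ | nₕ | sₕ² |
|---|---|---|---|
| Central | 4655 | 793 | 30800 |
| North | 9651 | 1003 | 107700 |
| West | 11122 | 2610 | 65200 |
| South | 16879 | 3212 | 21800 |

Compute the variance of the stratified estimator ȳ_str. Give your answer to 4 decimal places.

7.5931

Var(ȳ_str) = Σₕ Wₕ²(1 − fₕ)sₕ²/nₕ with Wₕ = Nₕ/N, N = 42307.
Central: Wₕ = 0.11002907; term = 0.11002907²·(1 − 0.17035446)·30800/793 = 0.39010815.
North: Wₕ = 0.22811828; term = 0.22811828²·(1 − 0.10392705)·107700/1003 = 5.0070082.
West: Wₕ = 0.26288794; term = 0.26288794²·(1 − 0.23467002)·65200/2610 = 1.3212869.
South: Wₕ = 0.39896471; term = 0.39896471²·(1 − 0.19029563)·21800/3212 = 0.8747348.
Sum = 7.5931381.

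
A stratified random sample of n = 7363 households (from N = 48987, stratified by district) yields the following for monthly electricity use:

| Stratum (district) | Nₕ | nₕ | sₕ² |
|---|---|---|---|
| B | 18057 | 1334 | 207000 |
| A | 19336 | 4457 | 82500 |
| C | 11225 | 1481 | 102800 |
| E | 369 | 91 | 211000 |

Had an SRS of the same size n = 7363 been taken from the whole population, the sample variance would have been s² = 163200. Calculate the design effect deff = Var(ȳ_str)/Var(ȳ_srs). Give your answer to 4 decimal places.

Var(ȳ_str) = Σ Wₕ²(1−fₕ)sₕ²/nₕ with Wₕ = Nₕ/48987:
  B: (18057/48987)²·(1−1334/18057)·207000/1334 = 19.52597
  A: (19336/48987)²·(1−4457/19336)·82500/4457 = 2.2191671
  C: (11225/48987)²·(1−1481/11225)·102800/1481 = 3.1637342
  E: (369/48987)²·(1−91/369)·211000/91 = 0.099117545
  → Var(ȳ_str) = 25.007989.
Var(ȳ_srs) = (1 − 7363/48987)·163200/7363 = 18.833382.
deff = 25.007989 / 18.833382 = 1.3279.

1.3279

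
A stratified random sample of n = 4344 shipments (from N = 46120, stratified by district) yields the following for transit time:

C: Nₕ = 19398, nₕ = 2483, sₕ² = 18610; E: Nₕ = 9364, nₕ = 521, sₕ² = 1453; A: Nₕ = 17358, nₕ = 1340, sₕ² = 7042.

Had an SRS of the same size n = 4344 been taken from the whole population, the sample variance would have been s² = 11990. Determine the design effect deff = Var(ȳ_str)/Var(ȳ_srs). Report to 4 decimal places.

Var(ȳ_str) = Σ Wₕ²(1−fₕ)sₕ²/nₕ with Wₕ = Nₕ/46120:
  C: (19398/46120)²·(1−2483/19398)·18610/2483 = 1.1561655
  E: (9364/46120)²·(1−521/9364)·1453/521 = 0.10857012
  A: (17358/46120)²·(1−1340/17358)·7042/1340 = 0.68694284
  → Var(ȳ_str) = 1.9516785.
Var(ȳ_srs) = (1 − 4344/46120)·11990/4344 = 2.5001549.
deff = 1.9516785 / 2.5001549 = 0.7806.

0.7806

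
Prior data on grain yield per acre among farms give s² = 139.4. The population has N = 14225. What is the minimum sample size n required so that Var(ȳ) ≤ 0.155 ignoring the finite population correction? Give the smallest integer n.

900

Without fpc, n₀ = s²/D = 139.4/0.155 = 899.3548.
Rounding up, n = 900.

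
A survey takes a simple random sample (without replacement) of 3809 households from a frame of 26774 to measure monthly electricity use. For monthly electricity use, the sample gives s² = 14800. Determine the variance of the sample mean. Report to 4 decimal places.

3.3328

Under SRS without replacement, Var(ȳ) = (1 − f)·s²/n with f = n/N = 3809/26774 = 0.14226488.
Var(ȳ) = (1 − 0.14226488)·14800/3809 = 0.85773512·3.8855343 = 3.3327592.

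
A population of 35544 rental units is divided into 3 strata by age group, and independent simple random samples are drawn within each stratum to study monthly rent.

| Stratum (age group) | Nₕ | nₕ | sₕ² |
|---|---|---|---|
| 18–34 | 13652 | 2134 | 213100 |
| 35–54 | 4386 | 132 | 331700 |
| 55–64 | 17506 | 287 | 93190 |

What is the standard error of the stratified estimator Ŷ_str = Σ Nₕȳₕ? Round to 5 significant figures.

Var(Ŷ_str) = Σₕ Nₕ²(1 − fₕ)sₕ²/nₕ.
18–34: 13652²·(1 − 2134/13652)·213100/2134 = 1.5702268 × 10^10.
35–54: 4386²·(1 − 132/4386)·331700/132 = 4.6885403 × 10^10.
55–64: 17506²·(1 − 287/17506)·93190/287 = 9.7877364 × 10^10.
Sum = 1.6046504 × 10^11.
SE = √(1.6046504 × 10^11) = 400580.

400580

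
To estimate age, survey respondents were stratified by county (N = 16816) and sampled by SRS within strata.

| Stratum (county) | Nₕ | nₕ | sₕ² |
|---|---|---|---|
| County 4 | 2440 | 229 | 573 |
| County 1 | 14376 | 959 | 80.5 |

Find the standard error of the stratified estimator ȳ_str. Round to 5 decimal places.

0.32403

Var(ȳ_str) = Σₕ Wₕ²(1 − fₕ)sₕ²/nₕ with Wₕ = Nₕ/N, N = 16816.
County 4: Wₕ = 0.14509990; term = 0.14509990²·(1 − 0.09385246)·573/229 = 0.047736691.
County 1: Wₕ = 0.85490010; term = 0.85490010²·(1 − 0.06670840)·80.5/959 = 0.057256574.
Sum = 0.10499327.
SE = √(0.10499327) = 0.32403.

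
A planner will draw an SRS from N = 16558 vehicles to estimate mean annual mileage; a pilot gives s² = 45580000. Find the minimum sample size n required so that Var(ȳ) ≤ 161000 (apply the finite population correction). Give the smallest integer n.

279

Without fpc, n₀ = s²/D = 45580000/161000 = 283.1056.
With fpc, (1 − n/N)·s²/n ≤ D requires n ≥ n₀/(1 + n₀/N) = 283.1056/(1 + 283.1056/16558) = 278.3465.
Rounding up, n = 279.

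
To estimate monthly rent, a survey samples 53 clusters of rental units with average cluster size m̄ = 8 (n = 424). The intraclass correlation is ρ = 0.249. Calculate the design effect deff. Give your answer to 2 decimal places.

deff = 1 + (8 − 1)·0.249 = 1 + 1.743 = 2.743.

2.74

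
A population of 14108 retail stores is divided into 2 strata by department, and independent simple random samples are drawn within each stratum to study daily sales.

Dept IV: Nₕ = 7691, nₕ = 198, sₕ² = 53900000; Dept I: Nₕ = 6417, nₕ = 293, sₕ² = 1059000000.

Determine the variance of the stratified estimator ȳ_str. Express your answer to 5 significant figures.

792440

Var(ȳ_str) = Σₕ Wₕ²(1 − fₕ)sₕ²/nₕ with Wₕ = Nₕ/N, N = 14108.
Dept IV: Wₕ = 0.54515169; term = 0.54515169²·(1 − 0.02574438)·53900000/198 = 78819.054.
Dept I: Wₕ = 0.45484831; term = 0.45484831²·(1 − 0.04565997)·1059000000/293 = 713616.13.
Sum = 792435.18.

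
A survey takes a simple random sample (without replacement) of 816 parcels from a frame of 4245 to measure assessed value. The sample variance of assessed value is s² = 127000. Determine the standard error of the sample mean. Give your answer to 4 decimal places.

Under SRS without replacement, Var(ȳ) = (1 − f)·s²/n with f = n/N = 816/4245 = 0.19222615.
Var(ȳ) = (1 − 0.19222615)·127000/816 = 0.80777385·155.63725 = 125.7197.
SE(ȳ) = √(125.7197) = 11.2125.

11.2125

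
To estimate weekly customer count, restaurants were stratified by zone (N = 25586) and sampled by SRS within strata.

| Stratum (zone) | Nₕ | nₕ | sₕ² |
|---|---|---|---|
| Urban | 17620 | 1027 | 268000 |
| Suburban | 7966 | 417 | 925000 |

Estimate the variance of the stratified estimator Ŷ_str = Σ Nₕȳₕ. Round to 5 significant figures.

Var(Ŷ_str) = Σₕ Nₕ²(1 − fₕ)sₕ²/nₕ.
Urban: 17620²·(1 − 1027/17620)·268000/1027 = 7.629484 × 10^10.
Suburban: 7966²·(1 − 417/7966)·925000/417 = 1.3339373 × 10^11.
Sum = 2.0968857 × 10^11.

2.0969 × 10^11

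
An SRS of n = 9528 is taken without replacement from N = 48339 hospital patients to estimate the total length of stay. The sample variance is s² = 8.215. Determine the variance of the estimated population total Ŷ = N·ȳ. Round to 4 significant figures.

1.618 × 10^6

Var(Ŷ) = N²·Var(ȳ) = N²·(1 − n/N)·s²/n.
f = 9528/48339 = 0.19710793; Var(ȳ) = 0.80289207·8.215/9528 = 6.9225004 × 10^-4.
Var(Ŷ) = 48339² · (6.9225004 × 10^-4) = 1.6175522 × 10^6.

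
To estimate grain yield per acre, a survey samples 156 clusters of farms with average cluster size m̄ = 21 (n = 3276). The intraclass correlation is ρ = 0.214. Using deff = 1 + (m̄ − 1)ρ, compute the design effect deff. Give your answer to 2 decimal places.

5.28

deff = 1 + (21 − 1)·0.214 = 1 + 4.28 = 5.28.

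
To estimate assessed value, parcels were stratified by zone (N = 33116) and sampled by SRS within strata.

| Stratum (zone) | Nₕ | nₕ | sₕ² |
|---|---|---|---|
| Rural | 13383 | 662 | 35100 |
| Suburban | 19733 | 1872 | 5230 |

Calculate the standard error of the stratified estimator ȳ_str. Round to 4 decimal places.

Var(ȳ_str) = Σₕ Wₕ²(1 − fₕ)sₕ²/nₕ with Wₕ = Nₕ/N, N = 33116.
Rural: Wₕ = 0.40412489; term = 0.40412489²·(1 − 0.04946574)·35100/662 = 8.2309149.
Suburban: Wₕ = 0.59587511; term = 0.59587511²·(1 − 0.09486647)·5230/1872 = 0.89788142.
Sum = 9.1287963.
SE = √(9.1287963) = 3.0214.

3.0214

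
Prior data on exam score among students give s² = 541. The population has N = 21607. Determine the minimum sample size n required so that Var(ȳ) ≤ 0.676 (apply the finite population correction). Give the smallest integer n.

772

Without fpc, n₀ = s²/D = 541/0.676 = 800.2959.
With fpc, (1 − n/N)·s²/n ≤ D requires n ≥ n₀/(1 + n₀/N) = 800.2959/(1 + 800.2959/21607) = 771.7126.
Rounding up, n = 772.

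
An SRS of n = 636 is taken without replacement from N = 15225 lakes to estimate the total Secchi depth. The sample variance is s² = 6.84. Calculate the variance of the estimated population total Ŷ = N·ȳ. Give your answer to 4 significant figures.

Var(Ŷ) = N²·Var(ȳ) = N²·(1 − n/N)·s²/n.
f = 636/15225 = 0.04177340; Var(ȳ) = 0.95822660·6.84/636 = 0.010305456.
Var(Ŷ) = 15225² · 0.010305456 = 2.3888111 × 10^6.

2.389 × 10^6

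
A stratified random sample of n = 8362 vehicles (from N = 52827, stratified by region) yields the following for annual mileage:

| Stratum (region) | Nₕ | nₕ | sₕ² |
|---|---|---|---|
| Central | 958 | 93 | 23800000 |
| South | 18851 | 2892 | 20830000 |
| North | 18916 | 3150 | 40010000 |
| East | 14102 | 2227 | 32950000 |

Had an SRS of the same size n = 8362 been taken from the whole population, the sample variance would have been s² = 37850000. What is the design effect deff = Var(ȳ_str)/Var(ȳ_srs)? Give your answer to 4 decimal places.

Var(ȳ_str) = Σ Wₕ²(1−fₕ)sₕ²/nₕ with Wₕ = Nₕ/52827:
  Central: (958/52827)²·(1−93/958)·23800000/93 = 75.991275
  South: (18851/52827)²·(1−2892/18851)·20830000/2892 = 776.46012
  North: (18916/52827)²·(1−3150/18916)·40010000/3150 = 1357.3659
  East: (14102/52827)²·(1−2227/14102)·32950000/2227 = 887.84598
  → Var(ȳ_str) = 3097.6633.
Var(ȳ_srs) = (1 − 8362/52827)·37850000/8362 = 3809.9394.
deff = 3097.6633 / 3809.9394 = 0.8130.

0.8130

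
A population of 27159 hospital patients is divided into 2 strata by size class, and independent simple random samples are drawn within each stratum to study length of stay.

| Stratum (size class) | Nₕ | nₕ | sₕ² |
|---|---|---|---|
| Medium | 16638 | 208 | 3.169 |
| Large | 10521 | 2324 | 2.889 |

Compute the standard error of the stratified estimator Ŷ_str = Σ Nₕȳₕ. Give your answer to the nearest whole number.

2067

Var(Ŷ_str) = Σₕ Nₕ²(1 − fₕ)sₕ²/nₕ.
Medium: 16638²·(1 − 208/16638)·3.169/208 = 4.164833 × 10^6.
Large: 10521²·(1 − 2324/10521)·2.889/2324 = 107207.06.
Sum = 4.2720401 × 10^6.
SE = √(4.2720401 × 10^6) = 2067.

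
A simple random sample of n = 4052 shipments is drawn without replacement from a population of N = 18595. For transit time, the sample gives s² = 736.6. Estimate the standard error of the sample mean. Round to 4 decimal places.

Under SRS without replacement, Var(ȳ) = (1 − f)·s²/n with f = n/N = 4052/18595 = 0.21790804.
Var(ȳ) = (1 − 0.21790804)·736.6/4052 = 0.78209196·0.18178677 = 0.14217397.
SE(ȳ) = √(0.14217397) = 0.3771.

0.3771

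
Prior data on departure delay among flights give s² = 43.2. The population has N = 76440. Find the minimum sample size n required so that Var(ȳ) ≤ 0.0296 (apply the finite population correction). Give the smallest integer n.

1433

Without fpc, n₀ = s²/D = 43.2/0.0296 = 1459.4595.
With fpc, (1 − n/N)·s²/n ≤ D requires n ≥ n₀/(1 + n₀/N) = 1459.4595/(1 + 1459.4595/76440) = 1432.1163.
Rounding up, n = 1433.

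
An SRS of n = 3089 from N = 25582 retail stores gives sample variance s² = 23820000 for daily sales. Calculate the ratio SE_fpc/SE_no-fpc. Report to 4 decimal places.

f = n/N = 3089/25582 = 0.12074896.
SE_no-fpc = √(s²/n) = 87.813629; SE_fpc = √((1−f)s²/n) = 82.341423.
Ratio = √(1−f) = 0.93768387.

0.9377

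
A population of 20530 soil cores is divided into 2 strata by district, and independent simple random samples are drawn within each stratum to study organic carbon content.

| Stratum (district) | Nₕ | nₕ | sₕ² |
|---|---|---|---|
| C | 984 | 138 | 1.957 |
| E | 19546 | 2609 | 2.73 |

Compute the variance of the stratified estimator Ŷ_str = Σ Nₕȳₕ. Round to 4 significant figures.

Var(Ŷ_str) = Σₕ Nₕ²(1 − fₕ)sₕ²/nₕ.
C: 984²·(1 − 138/984)·1.957/138 = 11805.305.
E: 19546²·(1 − 2609/19546)·2.73/2609 = 346404.04.
Sum = 358209.35.

358200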